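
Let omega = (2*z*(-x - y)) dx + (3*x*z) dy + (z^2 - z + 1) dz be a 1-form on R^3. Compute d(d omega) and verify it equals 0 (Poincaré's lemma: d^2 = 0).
d(d omega) = 0

Step 1: d omega = sum_{i<j} (∂f_j/∂x_i - ∂f_i/∂x_j) dx_i ∧ dx_j:
  coeff of dx ∧ dy: 5*z
  coeff of dx ∧ dz: 2*x + 2*y
  coeff of dy ∧ dz: -3*x
Step 2: Apply d again to each 2-form coefficient. The only possible 3-form in R^3 is dx ∧ dy ∧ dz, with coefficient
  ∂(coeff of dy∧dz)/∂x - ∂(coeff of dx∧dz)/∂y + ∂(coeff of dx∧dy)/∂z
  = ∂/∂x (-3*x) - ∂/∂y (2*x + 2*y) + ∂/∂z (5*z).
Each of these terms simplifies to sums of mixed partials that cancel in pairs. The result is 0 (by equality of mixed partials for smooth functions — Schwarz / Clairaut).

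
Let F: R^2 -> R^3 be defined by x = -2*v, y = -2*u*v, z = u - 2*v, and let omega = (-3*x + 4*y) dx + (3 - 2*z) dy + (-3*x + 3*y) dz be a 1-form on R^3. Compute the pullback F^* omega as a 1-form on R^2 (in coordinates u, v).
F^* omega = (2*v*(-u - 4*v)) du + (4*u^2 + 20*u*v - 6*u - 24*v) dv

Using F^*(f dg) = (f ∘ F) d(g ∘ F), substitute each coordinate x_i by F_i(u, v) in f_i, and replace dx_i by d F_i = (∂F_i/∂u) du + (∂F_i/∂v) dv.
  For the x component: f_1(F) = 2*v*(3 - 4*u); d F_1 = (0) du + (-2) dv
  For the y component: f_2(F) = -2*u + 4*v + 3; d F_2 = (-2*v) du + (-2*u) dv
  For the z component: f_3(F) = 6*v*(1 - u); d F_3 = (1) du + (-2) dv
Combining and collecting du, dv coefficients:
  coeff of du: 2*v*(-u - 4*v)
  coeff of dv: 4*u^2 + 20*u*v - 6*u - 24*v
F^* omega = (2*v*(-u - 4*v)) du + (4*u^2 + 20*u*v - 6*u - 24*v) dv.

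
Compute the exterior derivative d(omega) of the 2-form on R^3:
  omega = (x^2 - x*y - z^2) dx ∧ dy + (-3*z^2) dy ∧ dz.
d(omega) = (-2*z) dx ∧ dy ∧ dz

For a 2-form omega = sum_{i<j} g_{ij} dx_i ∧ dx_j, the exterior derivative is
  d(omega) = sum_{i<j} d(g_{ij}) ∧ dx_i ∧ dx_j = sum_{i<j, k} (∂g_{ij}/∂x_k) dx_k ∧ dx_i ∧ dx_j.
Expand each term, using dx_k ∧ dx_i ∧ dx_j = sgn(permutation) dx_{(a)} ∧ dx_{(b)} ∧ dx_{(c)} with (a < b < c) sorted:
  d(x^2 - x*y - z^2) includes (∂/∂z)(x^2 - x*y - z^2) dz = (-2*z) dz, which multiplied by dx ∧ dy gives (-2*z) dx ∧ dy ∧ dz
Collecting like 3-forms: d(omega) = (-2*z) dx ∧ dy ∧ dz.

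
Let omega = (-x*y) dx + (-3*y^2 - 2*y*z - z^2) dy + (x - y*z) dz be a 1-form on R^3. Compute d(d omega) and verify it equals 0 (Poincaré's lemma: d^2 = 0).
d(d omega) = 0

Step 1: d omega = sum_{i<j} (∂f_j/∂x_i - ∂f_i/∂x_j) dx_i ∧ dx_j:
  coeff of dx ∧ dy: x
  coeff of dx ∧ dz: 1
  coeff of dy ∧ dz: 2*y + z
Step 2: Apply d again to each 2-form coefficient. The only possible 3-form in R^3 is dx ∧ dy ∧ dz, with coefficient
  ∂(coeff of dy∧dz)/∂x - ∂(coeff of dx∧dz)/∂y + ∂(coeff of dx∧dy)/∂z
  = ∂/∂x (2*y + z) - ∂/∂y (1) + ∂/∂z (x).
Each of these terms simplifies to sums of mixed partials that cancel in pairs. The result is 0 (by equality of mixed partials for smooth functions — Schwarz / Clairaut).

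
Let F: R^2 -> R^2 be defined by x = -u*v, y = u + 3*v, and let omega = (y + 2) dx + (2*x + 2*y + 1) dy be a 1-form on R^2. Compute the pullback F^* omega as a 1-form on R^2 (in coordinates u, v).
F^* omega = (-3*u*v + 2*u - 3*v^2 + 4*v + 1) du + (-u^2 - 9*u*v + 4*u + 18*v + 3) dv

Using F^*(f dg) = (f ∘ F) d(g ∘ F), substitute each coordinate x_i by F_i(u, v) in f_i, and replace dx_i by d F_i = (∂F_i/∂u) du + (∂F_i/∂v) dv.
  For the x component: f_1(F) = u + 3*v + 2; d F_1 = (-v) du + (-u) dv
  For the y component: f_2(F) = -2*u*v + 2*u + 6*v + 1; d F_2 = (1) du + (3) dv
Combining and collecting du, dv coefficients:
  coeff of du: -3*u*v + 2*u - 3*v^2 + 4*v + 1
  coeff of dv: -u^2 - 9*u*v + 4*u + 18*v + 3
F^* omega = (-3*u*v + 2*u - 3*v^2 + 4*v + 1) du + (-u^2 - 9*u*v + 4*u + 18*v + 3) dv.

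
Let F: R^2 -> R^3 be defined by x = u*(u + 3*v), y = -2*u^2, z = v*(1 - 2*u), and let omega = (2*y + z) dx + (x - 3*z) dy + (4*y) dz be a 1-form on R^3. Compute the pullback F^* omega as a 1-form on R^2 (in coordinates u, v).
F^* omega = (-12*u^3 - 36*u^2*v - 6*u*v^2 + 14*u*v + 3*v^2) du + (u*(4*u^2 - 6*u*v - 8*u + 3*v)) dv

Using F^*(f dg) = (f ∘ F) d(g ∘ F), substitute each coordinate x_i by F_i(u, v) in f_i, and replace dx_i by d F_i = (∂F_i/∂u) du + (∂F_i/∂v) dv.
  For the x component: f_1(F) = -4*u^2 - 2*u*v + v; d F_1 = (2*u + 3*v) du + (3*u) dv
  For the y component: f_2(F) = u^2 + 9*u*v - 3*v; d F_2 = (-4*u) du + (0) dv
  For the z component: f_3(F) = -8*u^2; d F_3 = (-2*v) du + (1 - 2*u) dv
Combining and collecting du, dv coefficients:
  coeff of du: -12*u^3 - 36*u^2*v - 6*u*v^2 + 14*u*v + 3*v^2
  coeff of dv: u*(4*u^2 - 6*u*v - 8*u + 3*v)
F^* omega = (-12*u^3 - 36*u^2*v - 6*u*v^2 + 14*u*v + 3*v^2) du + (u*(4*u^2 - 6*u*v - 8*u + 3*v)) dv.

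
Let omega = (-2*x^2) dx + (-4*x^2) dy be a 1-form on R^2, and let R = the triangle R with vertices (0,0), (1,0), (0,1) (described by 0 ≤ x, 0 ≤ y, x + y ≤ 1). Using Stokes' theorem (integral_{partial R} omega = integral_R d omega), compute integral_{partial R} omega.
integral_(partial R) omega = -4/3

Stokes: integral_partial_R omega = integral_R d omega with d omega = (∂Q/∂x - ∂P/∂y) dx ∧ dy.
  ∂Q/∂x = -8*x
  ∂P/∂y = 0
  integrand = ∂Q/∂x - ∂P/∂y = -8*x.
Integrating over R: integral_0^1 integral_0^{1-x} (-8*x) dy dx = -4/3.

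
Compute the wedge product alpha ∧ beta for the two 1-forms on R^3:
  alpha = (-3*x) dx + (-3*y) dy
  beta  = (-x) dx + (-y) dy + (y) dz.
alpha ∧ beta = (-3*x*y) dx ∧ dz + (-3*y^2) dy ∧ dz

Distribute the wedge, using dx_i ∧ dx_j = -dx_j ∧ dx_i and dx_i ∧ dx_i = 0. For each pair (i, j) with i < j, the coefficient of dx_i ∧ dx_j in alpha ∧ beta is (alpha_i * beta_j - alpha_j * beta_i). Collecting: alpha ∧ beta = (-3*x*y) dx ∧ dz + (-3*y^2) dy ∧ dz.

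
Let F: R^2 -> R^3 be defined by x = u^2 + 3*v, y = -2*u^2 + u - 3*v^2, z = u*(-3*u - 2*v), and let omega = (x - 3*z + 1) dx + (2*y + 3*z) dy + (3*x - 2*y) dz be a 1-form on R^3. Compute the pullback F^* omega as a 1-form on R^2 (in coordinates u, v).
F^* omega = (30*u^3 + 22*u^2*v - 9*u^2 - 12*u*v^2 - 50*u*v + 4*u - 12*v^3 - 24*v^2) du + (-14*u^3 + 78*u^2*v + 34*u^2 + 24*u*v^2 - 12*u*v + 36*v^3 + 9*v + 3) dv

Using F^*(f dg) = (f ∘ F) d(g ∘ F), substitute each coordinate x_i by F_i(u, v) in f_i, and replace dx_i by d F_i = (∂F_i/∂u) du + (∂F_i/∂v) dv.
  For the x component: f_1(F) = 10*u^2 + 6*u*v + 3*v + 1; d F_1 = (2*u) du + (3) dv
  For the y component: f_2(F) = -13*u^2 - 6*u*v + 2*u - 6*v^2; d F_2 = (1 - 4*u) du + (-6*v) dv
  For the z component: f_3(F) = 7*u^2 - 2*u + 6*v^2 + 9*v; d F_3 = (-6*u - 2*v) du + (-2*u) dv
Combining and collecting du, dv coefficients:
  coeff of du: 30*u^3 + 22*u^2*v - 9*u^2 - 12*u*v^2 - 50*u*v + 4*u - 12*v^3 - 24*v^2
  coeff of dv: -14*u^3 + 78*u^2*v + 34*u^2 + 24*u*v^2 - 12*u*v + 36*v^3 + 9*v + 3
F^* omega = (30*u^3 + 22*u^2*v - 9*u^2 - 12*u*v^2 - 50*u*v + 4*u - 12*v^3 - 24*v^2) du + (-14*u^3 + 78*u^2*v + 34*u^2 + 24*u*v^2 - 12*u*v + 36*v^3 + 9*v + 3) dv.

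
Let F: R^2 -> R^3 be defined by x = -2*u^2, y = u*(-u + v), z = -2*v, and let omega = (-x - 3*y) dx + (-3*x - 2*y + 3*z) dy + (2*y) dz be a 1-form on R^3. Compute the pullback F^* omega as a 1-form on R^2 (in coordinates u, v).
F^* omega = (-36*u^3 + 24*u^2*v - 2*u*v^2 + 12*u*v - 6*v^2) du + (2*u*(4*u^2 - u*v + 2*u - 5*v)) dv

Using F^*(f dg) = (f ∘ F) d(g ∘ F), substitute each coordinate x_i by F_i(u, v) in f_i, and replace dx_i by d F_i = (∂F_i/∂u) du + (∂F_i/∂v) dv.
  For the x component: f_1(F) = u*(5*u - 3*v); d F_1 = (-4*u) du + (0) dv
  For the y component: f_2(F) = 8*u^2 - 2*u*v - 6*v; d F_2 = (-2*u + v) du + (u) dv
  For the z component: f_3(F) = 2*u*(-u + v); d F_3 = (0) du + (-2) dv
Combining and collecting du, dv coefficients:
  coeff of du: -36*u^3 + 24*u^2*v - 2*u*v^2 + 12*u*v - 6*v^2
  coeff of dv: 2*u*(4*u^2 - u*v + 2*u - 5*v)
F^* omega = (-36*u^3 + 24*u^2*v - 2*u*v^2 + 12*u*v - 6*v^2) du + (2*u*(4*u^2 - u*v + 2*u - 5*v)) dv.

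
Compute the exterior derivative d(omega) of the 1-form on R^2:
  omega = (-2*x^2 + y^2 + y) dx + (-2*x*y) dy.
d(omega) = (-4*y - 1) dx ∧ dy

For a 1-form omega = sum_i f_i dx_i, the exterior derivative is
  d(omega) = sum_{i < j} (∂f_j/∂x_i - ∂f_i/∂x_j) dx_i ∧ dx_j.
  coefficient of dx ∧ dy: ∂f_2/∂x - ∂f_1/∂y = ∂(-2*x*y)/∂x - ∂(-2*x^2 + y^2 + y)/∂y = -4*y - 1
Assembling: d(omega) = (-4*y - 1) dx ∧ dy.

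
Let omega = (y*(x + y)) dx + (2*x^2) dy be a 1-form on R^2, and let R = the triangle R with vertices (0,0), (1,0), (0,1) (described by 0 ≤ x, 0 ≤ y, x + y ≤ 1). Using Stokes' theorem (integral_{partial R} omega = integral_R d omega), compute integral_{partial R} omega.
integral_(partial R) omega = 1/6

Stokes: integral_partial_R omega = integral_R d omega with d omega = (∂Q/∂x - ∂P/∂y) dx ∧ dy.
  ∂Q/∂x = 4*x
  ∂P/∂y = x + 2*y
  integrand = ∂Q/∂x - ∂P/∂y = 3*x - 2*y.
Integrating over R: integral_0^1 integral_0^{1-x} (3*x - 2*y) dy dx = 1/6.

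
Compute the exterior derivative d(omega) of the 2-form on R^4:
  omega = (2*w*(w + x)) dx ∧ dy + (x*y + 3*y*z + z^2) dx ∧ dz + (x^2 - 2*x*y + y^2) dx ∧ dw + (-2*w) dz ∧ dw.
d(omega) = (4*w + 4*x - 2*y) dx ∧ dy ∧ dw + (-x - 3*z) dx ∧ dy ∧ dz

For a 2-form omega = sum_{i<j} g_{ij} dx_i ∧ dx_j, the exterior derivative is
  d(omega) = sum_{i<j} d(g_{ij}) ∧ dx_i ∧ dx_j = sum_{i<j, k} (∂g_{ij}/∂x_k) dx_k ∧ dx_i ∧ dx_j.
Expand each term, using dx_k ∧ dx_i ∧ dx_j = sgn(permutation) dx_{(a)} ∧ dx_{(b)} ∧ dx_{(c)} with (a < b < c) sorted:
  d(2*w*(w + x)) includes (∂/∂w)(2*w*(w + x)) dw = (4*w + 2*x) dw, which multiplied by dx ∧ dy gives (4*w + 2*x) dx ∧ dy ∧ dw
  d(x*y + 3*y*z + z^2) includes (∂/∂y)(x*y + 3*y*z + z^2) dy = (x + 3*z) dy, which multiplied by dx ∧ dz gives (-x - 3*z) dx ∧ dy ∧ dz
  d(x^2 - 2*x*y + y^2) includes (∂/∂y)(x^2 - 2*x*y + y^2) dy = (-2*x + 2*y) dy, which multiplied by dx ∧ dw gives (2*x - 2*y) dx ∧ dy ∧ dw
Collecting like 3-forms: d(omega) = (4*w + 4*x - 2*y) dx ∧ dy ∧ dw + (-x - 3*z) dx ∧ dy ∧ dz.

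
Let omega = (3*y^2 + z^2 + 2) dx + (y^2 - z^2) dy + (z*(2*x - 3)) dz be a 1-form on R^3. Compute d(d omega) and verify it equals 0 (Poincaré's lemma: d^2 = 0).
d(d omega) = 0

Step 1: d omega = sum_{i<j} (∂f_j/∂x_i - ∂f_i/∂x_j) dx_i ∧ dx_j:
  coeff of dx ∧ dy: -6*y
  coeff of dx ∧ dz: 0
  coeff of dy ∧ dz: 2*z
Step 2: Apply d again to each 2-form coefficient. The only possible 3-form in R^3 is dx ∧ dy ∧ dz, with coefficient
  ∂(coeff of dy∧dz)/∂x - ∂(coeff of dx∧dz)/∂y + ∂(coeff of dx∧dy)/∂z
  = ∂/∂x (2*z) - ∂/∂y (0) + ∂/∂z (-6*y).
Each of these terms simplifies to sums of mixed partials that cancel in pairs. The result is 0 (by equality of mixed partials for smooth functions — Schwarz / Clairaut).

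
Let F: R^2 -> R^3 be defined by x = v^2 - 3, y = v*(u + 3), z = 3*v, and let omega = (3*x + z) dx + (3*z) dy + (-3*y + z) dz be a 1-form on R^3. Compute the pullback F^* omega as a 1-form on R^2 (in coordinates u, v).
F^* omega = (9*v^2) du + (3*v*(2*v^2 + 2*v - 3)) dv

Using F^*(f dg) = (f ∘ F) d(g ∘ F), substitute each coordinate x_i by F_i(u, v) in f_i, and replace dx_i by d F_i = (∂F_i/∂u) du + (∂F_i/∂v) dv.
  For the x component: f_1(F) = 3*v^2 + 3*v - 9; d F_1 = (0) du + (2*v) dv
  For the y component: f_2(F) = 9*v; d F_2 = (v) du + (u + 3) dv
  For the z component: f_3(F) = 3*v*(-u - 2); d F_3 = (0) du + (3) dv
Combining and collecting du, dv coefficients:
  coeff of du: 9*v^2
  coeff of dv: 3*v*(2*v^2 + 2*v - 3)
F^* omega = (9*v^2) du + (3*v*(2*v^2 + 2*v - 3)) dv.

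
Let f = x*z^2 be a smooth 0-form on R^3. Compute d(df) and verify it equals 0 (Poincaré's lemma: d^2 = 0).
d(df) = 0

Step 1: df = sum_i (∂f/∂x_i) dx_i = (z^2) dx + (0) dy + (2*x*z) dz.
Step 2: Apply d again. Using the 1-form formula, the coefficient of dx ∧ dy in d(df) is ∂^2 f/∂x ∂y - ∂^2 f/∂y ∂x = (0) - (0) = 0 (equality of mixed partials for smooth f).
Similarly for dx ∧ dz and dy ∧ dz — all coefficients vanish. So d(df) = 0.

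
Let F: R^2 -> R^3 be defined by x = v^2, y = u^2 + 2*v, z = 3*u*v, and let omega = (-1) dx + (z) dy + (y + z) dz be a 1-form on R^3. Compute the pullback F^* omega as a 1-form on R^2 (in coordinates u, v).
F^* omega = (3*v*(3*u^2 + 3*u*v + 2*v)) du + (3*u^3 + 9*u^2*v + 12*u*v - 2*v) dv

Using F^*(f dg) = (f ∘ F) d(g ∘ F), substitute each coordinate x_i by F_i(u, v) in f_i, and replace dx_i by d F_i = (∂F_i/∂u) du + (∂F_i/∂v) dv.
  For the x component: f_1(F) = -1; d F_1 = (0) du + (2*v) dv
  For the y component: f_2(F) = 3*u*v; d F_2 = (2*u) du + (2) dv
  For the z component: f_3(F) = u^2 + 3*u*v + 2*v; d F_3 = (3*v) du + (3*u) dv
Combining and collecting du, dv coefficients:
  coeff of du: 3*v*(3*u^2 + 3*u*v + 2*v)
  coeff of dv: 3*u^3 + 9*u^2*v + 12*u*v - 2*v
F^* omega = (3*v*(3*u^2 + 3*u*v + 2*v)) du + (3*u^3 + 9*u^2*v + 12*u*v - 2*v) dv.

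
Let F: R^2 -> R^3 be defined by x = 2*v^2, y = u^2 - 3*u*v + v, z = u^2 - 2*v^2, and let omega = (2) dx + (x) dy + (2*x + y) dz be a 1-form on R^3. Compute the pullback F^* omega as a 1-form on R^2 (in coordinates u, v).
F^* omega = (2*u^3 - 6*u^2*v + 12*u*v^2 + 2*u*v - 6*v^3) du + (2*v*(-2*u^2 + 3*u*v - 8*v^2 - v + 4)) dv

Using F^*(f dg) = (f ∘ F) d(g ∘ F), substitute each coordinate x_i by F_i(u, v) in f_i, and replace dx_i by d F_i = (∂F_i/∂u) du + (∂F_i/∂v) dv.
  For the x component: f_1(F) = 2; d F_1 = (0) du + (4*v) dv
  For the y component: f_2(F) = 2*v^2; d F_2 = (2*u - 3*v) du + (1 - 3*u) dv
  For the z component: f_3(F) = u^2 - 3*u*v + 4*v^2 + v; d F_3 = (2*u) du + (-4*v) dv
Combining and collecting du, dv coefficients:
  coeff of du: 2*u^3 - 6*u^2*v + 12*u*v^2 + 2*u*v - 6*v^3
  coeff of dv: 2*v*(-2*u^2 + 3*u*v - 8*v^2 - v + 4)
F^* omega = (2*u^3 - 6*u^2*v + 12*u*v^2 + 2*u*v - 6*v^3) du + (2*v*(-2*u^2 + 3*u*v - 8*v^2 - v + 4)) dv.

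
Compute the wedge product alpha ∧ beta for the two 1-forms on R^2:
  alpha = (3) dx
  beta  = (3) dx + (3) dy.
alpha ∧ beta = (9) dx ∧ dy

Distribute the wedge, using dx_i ∧ dx_j = -dx_j ∧ dx_i and dx_i ∧ dx_i = 0. For each pair (i, j) with i < j, the coefficient of dx_i ∧ dx_j in alpha ∧ beta is (alpha_i * beta_j - alpha_j * beta_i). Collecting: alpha ∧ beta = (9) dx ∧ dy.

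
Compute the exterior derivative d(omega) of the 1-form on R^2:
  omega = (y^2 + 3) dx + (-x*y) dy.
d(omega) = (-3*y) dx ∧ dy

For a 1-form omega = sum_i f_i dx_i, the exterior derivative is
  d(omega) = sum_{i < j} (∂f_j/∂x_i - ∂f_i/∂x_j) dx_i ∧ dx_j.
  coefficient of dx ∧ dy: ∂f_2/∂x - ∂f_1/∂y = ∂(-x*y)/∂x - ∂(y^2 + 3)/∂y = -3*y
Assembling: d(omega) = (-3*y) dx ∧ dy.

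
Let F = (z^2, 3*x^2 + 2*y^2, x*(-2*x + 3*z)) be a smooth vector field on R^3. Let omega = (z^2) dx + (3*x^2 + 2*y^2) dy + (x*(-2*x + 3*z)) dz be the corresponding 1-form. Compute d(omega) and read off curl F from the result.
d(omega) = (0) dy ∧ dz + (4*x - z) dz ∧ dx + (6*x) dx ∧ dy; curl F = (0, 4*x - z, 6*x)

d omega = sum_{i<j} (∂f_j/∂x_i - ∂f_i/∂x_j) dx_i ∧ dx_j. Under the identification (dy ∧ dz, dz ∧ dx, dx ∧ dy) ↔ (e_x, e_y, e_z), the coefficients are exactly the components of curl F. Compute:
  ∂R/∂y - ∂Q/∂z = (0) - (0) = 0
  ∂P/∂z - ∂R/∂x = (2*z) - (-4*x + 3*z) = 4*x - z
  ∂Q/∂x - ∂P/∂y = (6*x) - (0) = 6*x.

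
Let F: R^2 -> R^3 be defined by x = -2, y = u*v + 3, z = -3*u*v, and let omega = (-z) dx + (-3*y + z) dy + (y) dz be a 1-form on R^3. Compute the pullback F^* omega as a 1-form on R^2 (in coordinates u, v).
F^* omega = (9*v*(-u*v - 2)) du + (9*u*(-u*v - 2)) dv

Using F^*(f dg) = (f ∘ F) d(g ∘ F), substitute each coordinate x_i by F_i(u, v) in f_i, and replace dx_i by d F_i = (∂F_i/∂u) du + (∂F_i/∂v) dv.
  For the x component: f_1(F) = 3*u*v; d F_1 = (0) du + (0) dv
  For the y component: f_2(F) = -6*u*v - 9; d F_2 = (v) du + (u) dv
  For the z component: f_3(F) = u*v + 3; d F_3 = (-3*v) du + (-3*u) dv
Combining and collecting du, dv coefficients:
  coeff of du: 9*v*(-u*v - 2)
  coeff of dv: 9*u*(-u*v - 2)
F^* omega = (9*v*(-u*v - 2)) du + (9*u*(-u*v - 2)) dv.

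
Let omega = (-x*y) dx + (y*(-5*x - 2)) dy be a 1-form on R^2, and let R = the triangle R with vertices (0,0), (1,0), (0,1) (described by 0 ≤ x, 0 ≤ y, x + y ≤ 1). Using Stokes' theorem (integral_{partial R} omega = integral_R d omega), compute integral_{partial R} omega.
integral_(partial R) omega = -2/3

Stokes: integral_partial_R omega = integral_R d omega with d omega = (∂Q/∂x - ∂P/∂y) dx ∧ dy.
  ∂Q/∂x = -5*y
  ∂P/∂y = -x
  integrand = ∂Q/∂x - ∂P/∂y = x - 5*y.
Integrating over R: integral_0^1 integral_0^{1-x} (x - 5*y) dy dx = -2/3.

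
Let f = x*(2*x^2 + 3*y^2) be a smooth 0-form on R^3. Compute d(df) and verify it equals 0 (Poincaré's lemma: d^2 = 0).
d(df) = 0

Step 1: df = sum_i (∂f/∂x_i) dx_i = (6*x^2 + 3*y^2) dx + (6*x*y) dy + (0) dz.
Step 2: Apply d again. Using the 1-form formula, the coefficient of dx ∧ dy in d(df) is ∂^2 f/∂x ∂y - ∂^2 f/∂y ∂x = (6*y) - (6*y) = 0 (equality of mixed partials for smooth f).
Similarly for dx ∧ dz and dy ∧ dz — all coefficients vanish. So d(df) = 0.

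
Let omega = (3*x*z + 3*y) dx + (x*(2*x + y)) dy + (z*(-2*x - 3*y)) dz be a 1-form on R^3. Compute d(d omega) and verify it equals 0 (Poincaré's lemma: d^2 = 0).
d(d omega) = 0

Step 1: d omega = sum_{i<j} (∂f_j/∂x_i - ∂f_i/∂x_j) dx_i ∧ dx_j:
  coeff of dx ∧ dy: 4*x + y - 3
  coeff of dx ∧ dz: -3*x - 2*z
  coeff of dy ∧ dz: -3*z
Step 2: Apply d again to each 2-form coefficient. The only possible 3-form in R^3 is dx ∧ dy ∧ dz, with coefficient
  ∂(coeff of dy∧dz)/∂x - ∂(coeff of dx∧dz)/∂y + ∂(coeff of dx∧dy)/∂z
  = ∂/∂x (-3*z) - ∂/∂y (-3*x - 2*z) + ∂/∂z (4*x + y - 3).
Each of these terms simplifies to sums of mixed partials that cancel in pairs. The result is 0 (by equality of mixed partials for smooth functions — Schwarz / Clairaut).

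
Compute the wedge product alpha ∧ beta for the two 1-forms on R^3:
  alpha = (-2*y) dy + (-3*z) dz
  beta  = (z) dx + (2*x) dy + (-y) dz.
alpha ∧ beta = (2*y*z) dx ∧ dy + (6*x*z + 2*y^2) dy ∧ dz + (3*z^2) dx ∧ dz

Distribute the wedge, using dx_i ∧ dx_j = -dx_j ∧ dx_i and dx_i ∧ dx_i = 0. For each pair (i, j) with i < j, the coefficient of dx_i ∧ dx_j in alpha ∧ beta is (alpha_i * beta_j - alpha_j * beta_i). Collecting: alpha ∧ beta = (2*y*z) dx ∧ dy + (6*x*z + 2*y^2) dy ∧ dz + (3*z^2) dx ∧ dz.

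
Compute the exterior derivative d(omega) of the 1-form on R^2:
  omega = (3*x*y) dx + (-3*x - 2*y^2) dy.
d(omega) = (-3*x - 3) dx ∧ dy

For a 1-form omega = sum_i f_i dx_i, the exterior derivative is
  d(omega) = sum_{i < j} (∂f_j/∂x_i - ∂f_i/∂x_j) dx_i ∧ dx_j.
  coefficient of dx ∧ dy: ∂f_2/∂x - ∂f_1/∂y = ∂(-3*x - 2*y^2)/∂x - ∂(3*x*y)/∂y = -3*x - 3
Assembling: d(omega) = (-3*x - 3) dx ∧ dy.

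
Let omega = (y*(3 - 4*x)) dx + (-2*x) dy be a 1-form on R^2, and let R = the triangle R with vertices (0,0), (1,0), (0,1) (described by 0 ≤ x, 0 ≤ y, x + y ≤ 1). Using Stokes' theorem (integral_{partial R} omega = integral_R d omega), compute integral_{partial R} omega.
integral_(partial R) omega = -11/6

Stokes: integral_partial_R omega = integral_R d omega with d omega = (∂Q/∂x - ∂P/∂y) dx ∧ dy.
  ∂Q/∂x = -2
  ∂P/∂y = 3 - 4*x
  integrand = ∂Q/∂x - ∂P/∂y = 4*x - 5.
Integrating over R: integral_0^1 integral_0^{1-x} (4*x - 5) dy dx = -11/6.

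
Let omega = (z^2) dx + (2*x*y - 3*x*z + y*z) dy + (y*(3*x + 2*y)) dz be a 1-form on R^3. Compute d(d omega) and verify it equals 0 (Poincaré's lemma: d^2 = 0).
d(d omega) = 0

Step 1: d omega = sum_{i<j} (∂f_j/∂x_i - ∂f_i/∂x_j) dx_i ∧ dx_j:
  coeff of dx ∧ dy: 2*y - 3*z
  coeff of dx ∧ dz: 3*y - 2*z
  coeff of dy ∧ dz: 6*x + 3*y
Step 2: Apply d again to each 2-form coefficient. The only possible 3-form in R^3 is dx ∧ dy ∧ dz, with coefficient
  ∂(coeff of dy∧dz)/∂x - ∂(coeff of dx∧dz)/∂y + ∂(coeff of dx∧dy)/∂z
  = ∂/∂x (6*x + 3*y) - ∂/∂y (3*y - 2*z) + ∂/∂z (2*y - 3*z).
Each of these terms simplifies to sums of mixed partials that cancel in pairs. The result is 0 (by equality of mixed partials for smooth functions — Schwarz / Clairaut).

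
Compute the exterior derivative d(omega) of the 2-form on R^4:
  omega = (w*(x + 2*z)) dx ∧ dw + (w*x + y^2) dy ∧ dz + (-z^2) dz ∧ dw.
d(omega) = (-2*w) dx ∧ dz ∧ dw + (w) dx ∧ dy ∧ dz + (x) dy ∧ dz ∧ dw

For a 2-form omega = sum_{i<j} g_{ij} dx_i ∧ dx_j, the exterior derivative is
  d(omega) = sum_{i<j} d(g_{ij}) ∧ dx_i ∧ dx_j = sum_{i<j, k} (∂g_{ij}/∂x_k) dx_k ∧ dx_i ∧ dx_j.
Expand each term, using dx_k ∧ dx_i ∧ dx_j = sgn(permutation) dx_{(a)} ∧ dx_{(b)} ∧ dx_{(c)} with (a < b < c) sorted:
  d(w*(x + 2*z)) includes (∂/∂z)(w*(x + 2*z)) dz = (2*w) dz, which multiplied by dx ∧ dw gives (-2*w) dx ∧ dz ∧ dw
  d(w*x + y^2) includes (∂/∂x)(w*x + y^2) dx = (w) dx, which multiplied by dy ∧ dz gives (w) dx ∧ dy ∧ dz
  d(w*x + y^2) includes (∂/∂w)(w*x + y^2) dw = (x) dw, which multiplied by dy ∧ dz gives (x) dy ∧ dz ∧ dw
Collecting like 3-forms: d(omega) = (-2*w) dx ∧ dz ∧ dw + (w) dx ∧ dy ∧ dz + (x) dy ∧ dz ∧ dw.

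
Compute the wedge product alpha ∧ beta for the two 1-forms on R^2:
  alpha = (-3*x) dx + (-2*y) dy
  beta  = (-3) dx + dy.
alpha ∧ beta = (-3*x - 6*y) dx ∧ dy

Distribute the wedge, using dx_i ∧ dx_j = -dx_j ∧ dx_i and dx_i ∧ dx_i = 0. For each pair (i, j) with i < j, the coefficient of dx_i ∧ dx_j in alpha ∧ beta is (alpha_i * beta_j - alpha_j * beta_i). Collecting: alpha ∧ beta = (-3*x - 6*y) dx ∧ dy.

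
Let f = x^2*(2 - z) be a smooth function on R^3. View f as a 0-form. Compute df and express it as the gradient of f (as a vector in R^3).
df = (2*x*(2 - z)) dx + (0) dy + (-x^2) dz; grad f = (2*x*(2 - z), 0, -x^2)

For a 0-form f, d f = (∂f/∂x) dx + (∂f/∂y) dy + (∂f/∂z) dz. The components of the vector representation are exactly the entries of grad f in Cartesian coordinates:
  ∂f/∂x = 2*x*(2 - z)
  ∂f/∂y = 0
  ∂f/∂z = -x^2.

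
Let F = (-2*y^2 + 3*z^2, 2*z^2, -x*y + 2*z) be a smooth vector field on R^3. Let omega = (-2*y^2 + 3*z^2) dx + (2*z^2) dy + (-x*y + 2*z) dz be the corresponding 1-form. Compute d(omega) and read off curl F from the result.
d(omega) = (-x - 4*z) dy ∧ dz + (y + 6*z) dz ∧ dx + (4*y) dx ∧ dy; curl F = (-x - 4*z, y + 6*z, 4*y)

d omega = sum_{i<j} (∂f_j/∂x_i - ∂f_i/∂x_j) dx_i ∧ dx_j. Under the identification (dy ∧ dz, dz ∧ dx, dx ∧ dy) ↔ (e_x, e_y, e_z), the coefficients are exactly the components of curl F. Compute:
  ∂R/∂y - ∂Q/∂z = (-x) - (4*z) = -x - 4*z
  ∂P/∂z - ∂R/∂x = (6*z) - (-y) = y + 6*z
  ∂Q/∂x - ∂P/∂y = (0) - (-4*y) = 4*y.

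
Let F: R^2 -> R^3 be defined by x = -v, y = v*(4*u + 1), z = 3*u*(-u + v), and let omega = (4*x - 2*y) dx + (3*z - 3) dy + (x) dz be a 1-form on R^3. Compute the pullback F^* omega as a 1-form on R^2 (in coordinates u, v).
F^* omega = (3*v*(-12*u^2 + 12*u*v + 2*u - v - 4)) du + (-36*u^3 + 36*u^2*v - 9*u^2 + 14*u*v - 12*u + 6*v - 3) dv

Using F^*(f dg) = (f ∘ F) d(g ∘ F), substitute each coordinate x_i by F_i(u, v) in f_i, and replace dx_i by d F_i = (∂F_i/∂u) du + (∂F_i/∂v) dv.
  For the x component: f_1(F) = 2*v*(-4*u - 3); d F_1 = (0) du + (-1) dv
  For the y component: f_2(F) = -9*u^2 + 9*u*v - 3; d F_2 = (4*v) du + (4*u + 1) dv
  For the z component: f_3(F) = -v; d F_3 = (-6*u + 3*v) du + (3*u) dv
Combining and collecting du, dv coefficients:
  coeff of du: 3*v*(-12*u^2 + 12*u*v + 2*u - v - 4)
  coeff of dv: -36*u^3 + 36*u^2*v - 9*u^2 + 14*u*v - 12*u + 6*v - 3
F^* omega = (3*v*(-12*u^2 + 12*u*v + 2*u - v - 4)) du + (-36*u^3 + 36*u^2*v - 9*u^2 + 14*u*v - 12*u + 6*v - 3) dv.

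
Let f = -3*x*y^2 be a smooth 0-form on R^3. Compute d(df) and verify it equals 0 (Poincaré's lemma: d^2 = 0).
d(df) = 0

Step 1: df = sum_i (∂f/∂x_i) dx_i = (-3*y^2) dx + (-6*x*y) dy + (0) dz.
Step 2: Apply d again. Using the 1-form formula, the coefficient of dx ∧ dy in d(df) is ∂^2 f/∂x ∂y - ∂^2 f/∂y ∂x = (-6*y) - (-6*y) = 0 (equality of mixed partials for smooth f).
Similarly for dx ∧ dz and dy ∧ dz — all coefficients vanish. So d(df) = 0.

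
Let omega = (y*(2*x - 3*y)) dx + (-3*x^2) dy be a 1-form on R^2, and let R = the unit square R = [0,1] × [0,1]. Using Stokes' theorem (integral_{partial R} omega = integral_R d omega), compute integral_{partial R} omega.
integral_(partial R) omega = -1

Stokes: integral_partial_R omega = integral_R d omega with d omega = (∂Q/∂x - ∂P/∂y) dx ∧ dy.
  ∂Q/∂x = -6*x
  ∂P/∂y = 2*x - 6*y
  integrand = ∂Q/∂x - ∂P/∂y = -8*x + 6*y.
Integrating over R: integral_0^1 integral_0^1 (-8*x + 6*y) dx dy = -1.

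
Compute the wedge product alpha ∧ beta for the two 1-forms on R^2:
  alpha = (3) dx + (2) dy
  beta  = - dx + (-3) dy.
alpha ∧ beta = (-7) dx ∧ dy

Distribute the wedge, using dx_i ∧ dx_j = -dx_j ∧ dx_i and dx_i ∧ dx_i = 0. For each pair (i, j) with i < j, the coefficient of dx_i ∧ dx_j in alpha ∧ beta is (alpha_i * beta_j - alpha_j * beta_i). Collecting: alpha ∧ beta = (-7) dx ∧ dy.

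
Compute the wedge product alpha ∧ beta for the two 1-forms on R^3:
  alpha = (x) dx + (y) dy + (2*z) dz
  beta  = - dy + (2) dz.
alpha ∧ beta = (-x) dx ∧ dy + (2*x) dx ∧ dz + (2*y + 2*z) dy ∧ dz

Distribute the wedge, using dx_i ∧ dx_j = -dx_j ∧ dx_i and dx_i ∧ dx_i = 0. For each pair (i, j) with i < j, the coefficient of dx_i ∧ dx_j in alpha ∧ beta is (alpha_i * beta_j - alpha_j * beta_i). Collecting: alpha ∧ beta = (-x) dx ∧ dy + (2*x) dx ∧ dz + (2*y + 2*z) dy ∧ dz.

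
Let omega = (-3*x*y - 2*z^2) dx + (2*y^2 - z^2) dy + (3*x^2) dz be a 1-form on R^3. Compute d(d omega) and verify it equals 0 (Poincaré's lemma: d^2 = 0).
d(d omega) = 0

Step 1: d omega = sum_{i<j} (∂f_j/∂x_i - ∂f_i/∂x_j) dx_i ∧ dx_j:
  coeff of dx ∧ dy: 3*x
  coeff of dx ∧ dz: 6*x + 4*z
  coeff of dy ∧ dz: 2*z
Step 2: Apply d again to each 2-form coefficient. The only possible 3-form in R^3 is dx ∧ dy ∧ dz, with coefficient
  ∂(coeff of dy∧dz)/∂x - ∂(coeff of dx∧dz)/∂y + ∂(coeff of dx∧dy)/∂z
  = ∂/∂x (2*z) - ∂/∂y (6*x + 4*z) + ∂/∂z (3*x).
Each of these terms simplifies to sums of mixed partials that cancel in pairs. The result is 0 (by equality of mixed partials for smooth functions — Schwarz / Clairaut).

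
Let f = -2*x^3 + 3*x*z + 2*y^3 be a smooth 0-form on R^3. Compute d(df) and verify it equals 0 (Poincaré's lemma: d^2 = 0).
d(df) = 0

Step 1: df = sum_i (∂f/∂x_i) dx_i = (-6*x^2 + 3*z) dx + (6*y^2) dy + (3*x) dz.
Step 2: Apply d again. Using the 1-form formula, the coefficient of dx ∧ dy in d(df) is ∂^2 f/∂x ∂y - ∂^2 f/∂y ∂x = (0) - (0) = 0 (equality of mixed partials for smooth f).
Similarly for dx ∧ dz and dy ∧ dz — all coefficients vanish. So d(df) = 0.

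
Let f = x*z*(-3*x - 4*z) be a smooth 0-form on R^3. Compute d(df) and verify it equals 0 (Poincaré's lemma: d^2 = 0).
d(df) = 0

Step 1: df = sum_i (∂f/∂x_i) dx_i = (2*z*(-3*x - 2*z)) dx + (0) dy + (x*(-3*x - 8*z)) dz.
Step 2: Apply d again. Using the 1-form formula, the coefficient of dx ∧ dy in d(df) is ∂^2 f/∂x ∂y - ∂^2 f/∂y ∂x = (0) - (0) = 0 (equality of mixed partials for smooth f).
Similarly for dx ∧ dz and dy ∧ dz — all coefficients vanish. So d(df) = 0.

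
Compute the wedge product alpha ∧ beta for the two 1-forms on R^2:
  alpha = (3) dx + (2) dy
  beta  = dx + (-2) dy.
alpha ∧ beta = (-8) dx ∧ dy

Distribute the wedge, using dx_i ∧ dx_j = -dx_j ∧ dx_i and dx_i ∧ dx_i = 0. For each pair (i, j) with i < j, the coefficient of dx_i ∧ dx_j in alpha ∧ beta is (alpha_i * beta_j - alpha_j * beta_i). Collecting: alpha ∧ beta = (-8) dx ∧ dy.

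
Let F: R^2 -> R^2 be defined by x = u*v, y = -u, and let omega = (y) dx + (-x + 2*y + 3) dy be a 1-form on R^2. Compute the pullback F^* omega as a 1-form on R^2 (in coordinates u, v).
F^* omega = (2*u - 3) du + (-u^2) dv

Using F^*(f dg) = (f ∘ F) d(g ∘ F), substitute each coordinate x_i by F_i(u, v) in f_i, and replace dx_i by d F_i = (∂F_i/∂u) du + (∂F_i/∂v) dv.
  For the x component: f_1(F) = -u; d F_1 = (v) du + (u) dv
  For the y component: f_2(F) = -u*v - 2*u + 3; d F_2 = (-1) du + (0) dv
Combining and collecting du, dv coefficients:
  coeff of du: 2*u - 3
  coeff of dv: -u^2
F^* omega = (2*u - 3) du + (-u^2) dv.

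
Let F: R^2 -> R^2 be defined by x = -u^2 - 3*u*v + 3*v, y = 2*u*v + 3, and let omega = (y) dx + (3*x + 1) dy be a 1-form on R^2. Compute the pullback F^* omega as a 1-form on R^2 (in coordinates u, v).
F^* omega = (-10*u^2*v - 24*u*v^2 - 6*u + 18*v^2 - 7*v) du + (-6*u^3 - 24*u^2*v + 24*u*v - 7*u + 9) dv

Using F^*(f dg) = (f ∘ F) d(g ∘ F), substitute each coordinate x_i by F_i(u, v) in f_i, and replace dx_i by d F_i = (∂F_i/∂u) du + (∂F_i/∂v) dv.
  For the x component: f_1(F) = 2*u*v + 3; d F_1 = (-2*u - 3*v) du + (3 - 3*u) dv
  For the y component: f_2(F) = -3*u^2 - 9*u*v + 9*v + 1; d F_2 = (2*v) du + (2*u) dv
Combining and collecting du, dv coefficients:
  coeff of du: -10*u^2*v - 24*u*v^2 - 6*u + 18*v^2 - 7*v
  coeff of dv: -6*u^3 - 24*u^2*v + 24*u*v - 7*u + 9
F^* omega = (-10*u^2*v - 24*u*v^2 - 6*u + 18*v^2 - 7*v) du + (-6*u^3 - 24*u^2*v + 24*u*v - 7*u + 9) dv.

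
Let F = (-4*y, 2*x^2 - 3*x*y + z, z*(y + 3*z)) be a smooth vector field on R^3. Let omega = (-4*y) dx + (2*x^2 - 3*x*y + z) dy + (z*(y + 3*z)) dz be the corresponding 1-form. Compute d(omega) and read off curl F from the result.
d(omega) = (z - 1) dy ∧ dz + (0) dz ∧ dx + (4*x - 3*y + 4) dx ∧ dy; curl F = (z - 1, 0, 4*x - 3*y + 4)

d omega = sum_{i<j} (∂f_j/∂x_i - ∂f_i/∂x_j) dx_i ∧ dx_j. Under the identification (dy ∧ dz, dz ∧ dx, dx ∧ dy) ↔ (e_x, e_y, e_z), the coefficients are exactly the components of curl F. Compute:
  ∂R/∂y - ∂Q/∂z = (z) - (1) = z - 1
  ∂P/∂z - ∂R/∂x = (0) - (0) = 0
  ∂Q/∂x - ∂P/∂y = (4*x - 3*y) - (-4) = 4*x - 3*y + 4.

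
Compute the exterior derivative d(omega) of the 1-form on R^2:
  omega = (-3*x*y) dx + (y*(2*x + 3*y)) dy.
d(omega) = (3*x + 2*y) dx ∧ dy

For a 1-form omega = sum_i f_i dx_i, the exterior derivative is
  d(omega) = sum_{i < j} (∂f_j/∂x_i - ∂f_i/∂x_j) dx_i ∧ dx_j.
  coefficient of dx ∧ dy: ∂f_2/∂x - ∂f_1/∂y = ∂(y*(2*x + 3*y))/∂x - ∂(-3*x*y)/∂y = 3*x + 2*y
Assembling: d(omega) = (3*x + 2*y) dx ∧ dy.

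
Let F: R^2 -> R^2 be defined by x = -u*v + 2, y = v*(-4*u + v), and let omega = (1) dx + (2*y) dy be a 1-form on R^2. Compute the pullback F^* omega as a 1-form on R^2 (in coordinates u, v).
F^* omega = (v*(32*u*v - 8*v^2 - 1)) du + (32*u^2*v - 24*u*v^2 - u + 4*v^3) dv

Using F^*(f dg) = (f ∘ F) d(g ∘ F), substitute each coordinate x_i by F_i(u, v) in f_i, and replace dx_i by d F_i = (∂F_i/∂u) du + (∂F_i/∂v) dv.
  For the x component: f_1(F) = 1; d F_1 = (-v) du + (-u) dv
  For the y component: f_2(F) = 2*v*(-4*u + v); d F_2 = (-4*v) du + (-4*u + 2*v) dv
Combining and collecting du, dv coefficients:
  coeff of du: v*(32*u*v - 8*v^2 - 1)
  coeff of dv: 32*u^2*v - 24*u*v^2 - u + 4*v^3
F^* omega = (v*(32*u*v - 8*v^2 - 1)) du + (32*u^2*v - 24*u*v^2 - u + 4*v^3) dv.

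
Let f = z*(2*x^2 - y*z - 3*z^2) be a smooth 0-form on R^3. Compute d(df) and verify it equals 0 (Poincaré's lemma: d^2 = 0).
d(df) = 0

Step 1: df = sum_i (∂f/∂x_i) dx_i = (4*x*z) dx + (-z^2) dy + (2*x^2 - 2*y*z - 9*z^2) dz.
Step 2: Apply d again. Using the 1-form formula, the coefficient of dx ∧ dy in d(df) is ∂^2 f/∂x ∂y - ∂^2 f/∂y ∂x = (0) - (0) = 0 (equality of mixed partials for smooth f).
Similarly for dx ∧ dz and dy ∧ dz — all coefficients vanish. So d(df) = 0.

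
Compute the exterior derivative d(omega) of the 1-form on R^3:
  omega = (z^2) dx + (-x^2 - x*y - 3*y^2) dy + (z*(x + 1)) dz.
d(omega) = (-2*x - y) dx ∧ dy + (-z) dx ∧ dz

For a 1-form omega = sum_i f_i dx_i, the exterior derivative is
  d(omega) = sum_{i < j} (∂f_j/∂x_i - ∂f_i/∂x_j) dx_i ∧ dx_j.
  coefficient of dx ∧ dy: ∂f_2/∂x - ∂f_1/∂y = ∂(-x^2 - x*y - 3*y^2)/∂x - ∂(z^2)/∂y = -2*x - y
  coefficient of dx ∧ dz: ∂f_3/∂x - ∂f_1/∂z = ∂(z*(x + 1))/∂x - ∂(z^2)/∂z = -z
Assembling: d(omega) = (-2*x - y) dx ∧ dy + (-z) dx ∧ dz.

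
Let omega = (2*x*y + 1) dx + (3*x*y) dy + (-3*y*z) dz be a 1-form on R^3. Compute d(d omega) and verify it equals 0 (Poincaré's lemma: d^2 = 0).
d(d omega) = 0

Step 1: d omega = sum_{i<j} (∂f_j/∂x_i - ∂f_i/∂x_j) dx_i ∧ dx_j:
  coeff of dx ∧ dy: -2*x + 3*y
  coeff of dx ∧ dz: 0
  coeff of dy ∧ dz: -3*z
Step 2: Apply d again to each 2-form coefficient. The only possible 3-form in R^3 is dx ∧ dy ∧ dz, with coefficient
  ∂(coeff of dy∧dz)/∂x - ∂(coeff of dx∧dz)/∂y + ∂(coeff of dx∧dy)/∂z
  = ∂/∂x (-3*z) - ∂/∂y (0) + ∂/∂z (-2*x + 3*y).
Each of these terms simplifies to sums of mixed partials that cancel in pairs. The result is 0 (by equality of mixed partials for smooth functions — Schwarz / Clairaut).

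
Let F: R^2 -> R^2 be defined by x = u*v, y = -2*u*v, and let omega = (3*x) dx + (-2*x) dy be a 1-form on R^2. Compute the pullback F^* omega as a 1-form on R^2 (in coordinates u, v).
F^* omega = (7*u*v^2) du + (7*u^2*v) dv

Using F^*(f dg) = (f ∘ F) d(g ∘ F), substitute each coordinate x_i by F_i(u, v) in f_i, and replace dx_i by d F_i = (∂F_i/∂u) du + (∂F_i/∂v) dv.
  For the x component: f_1(F) = 3*u*v; d F_1 = (v) du + (u) dv
  For the y component: f_2(F) = -2*u*v; d F_2 = (-2*v) du + (-2*u) dv
Combining and collecting du, dv coefficients:
  coeff of du: 7*u*v^2
  coeff of dv: 7*u^2*v
F^* omega = (7*u*v^2) du + (7*u^2*v) dv.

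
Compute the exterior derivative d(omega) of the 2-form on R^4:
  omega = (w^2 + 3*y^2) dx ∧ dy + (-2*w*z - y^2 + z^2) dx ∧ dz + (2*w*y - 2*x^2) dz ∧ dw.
d(omega) = (2*w) dx ∧ dy ∧ dw + (2*y) dx ∧ dy ∧ dz + (-4*x - 2*z) dx ∧ dz ∧ dw + (2*w) dy ∧ dz ∧ dw

For a 2-form omega = sum_{i<j} g_{ij} dx_i ∧ dx_j, the exterior derivative is
  d(omega) = sum_{i<j} d(g_{ij}) ∧ dx_i ∧ dx_j = sum_{i<j, k} (∂g_{ij}/∂x_k) dx_k ∧ dx_i ∧ dx_j.
Expand each term, using dx_k ∧ dx_i ∧ dx_j = sgn(permutation) dx_{(a)} ∧ dx_{(b)} ∧ dx_{(c)} with (a < b < c) sorted:
  d(w^2 + 3*y^2) includes (∂/∂w)(w^2 + 3*y^2) dw = (2*w) dw, which multiplied by dx ∧ dy gives (2*w) dx ∧ dy ∧ dw
  d(-2*w*z - y^2 + z^2) includes (∂/∂y)(-2*w*z - y^2 + z^2) dy = (-2*y) dy, which multiplied by dx ∧ dz gives (2*y) dx ∧ dy ∧ dz
  d(-2*w*z - y^2 + z^2) includes (∂/∂w)(-2*w*z - y^2 + z^2) dw = (-2*z) dw, which multiplied by dx ∧ dz gives (-2*z) dx ∧ dz ∧ dw
  d(2*w*y - 2*x^2) includes (∂/∂x)(2*w*y - 2*x^2) dx = (-4*x) dx, which multiplied by dz ∧ dw gives (-4*x) dx ∧ dz ∧ dw
  d(2*w*y - 2*x^2) includes (∂/∂y)(2*w*y - 2*x^2) dy = (2*w) dy, which multiplied by dz ∧ dw gives (2*w) dy ∧ dz ∧ dw
Collecting like 3-forms: d(omega) = (2*w) dx ∧ dy ∧ dw + (2*y) dx ∧ dy ∧ dz + (-4*x - 2*z) dx ∧ dz ∧ dw + (2*w) dy ∧ dz ∧ dw.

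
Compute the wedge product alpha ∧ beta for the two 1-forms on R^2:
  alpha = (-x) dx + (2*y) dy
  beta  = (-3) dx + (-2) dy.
alpha ∧ beta = (2*x + 6*y) dx ∧ dy

Distribute the wedge, using dx_i ∧ dx_j = -dx_j ∧ dx_i and dx_i ∧ dx_i = 0. For each pair (i, j) with i < j, the coefficient of dx_i ∧ dx_j in alpha ∧ beta is (alpha_i * beta_j - alpha_j * beta_i). Collecting: alpha ∧ beta = (2*x + 6*y) dx ∧ dy.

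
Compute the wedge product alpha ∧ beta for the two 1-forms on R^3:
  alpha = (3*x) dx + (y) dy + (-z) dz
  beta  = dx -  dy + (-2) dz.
alpha ∧ beta = (-3*x - y) dx ∧ dy + (-6*x + z) dx ∧ dz + (-2*y - z) dy ∧ dz

Distribute the wedge, using dx_i ∧ dx_j = -dx_j ∧ dx_i and dx_i ∧ dx_i = 0. For each pair (i, j) with i < j, the coefficient of dx_i ∧ dx_j in alpha ∧ beta is (alpha_i * beta_j - alpha_j * beta_i). Collecting: alpha ∧ beta = (-3*x - y) dx ∧ dy + (-6*x + z) dx ∧ dz + (-2*y - z) dy ∧ dz.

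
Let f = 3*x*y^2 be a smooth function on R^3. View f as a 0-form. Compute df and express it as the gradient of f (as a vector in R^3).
df = (3*y^2) dx + (6*x*y) dy + (0) dz; grad f = (3*y^2, 6*x*y, 0)

For a 0-form f, d f = (∂f/∂x) dx + (∂f/∂y) dy + (∂f/∂z) dz. The components of the vector representation are exactly the entries of grad f in Cartesian coordinates:
  ∂f/∂x = 3*y^2
  ∂f/∂y = 6*x*y
  ∂f/∂z = 0.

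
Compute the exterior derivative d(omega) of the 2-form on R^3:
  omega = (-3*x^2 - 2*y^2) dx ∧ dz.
d(omega) = (4*y) dx ∧ dy ∧ dz

For a 2-form omega = sum_{i<j} g_{ij} dx_i ∧ dx_j, the exterior derivative is
  d(omega) = sum_{i<j} d(g_{ij}) ∧ dx_i ∧ dx_j = sum_{i<j, k} (∂g_{ij}/∂x_k) dx_k ∧ dx_i ∧ dx_j.
Expand each term, using dx_k ∧ dx_i ∧ dx_j = sgn(permutation) dx_{(a)} ∧ dx_{(b)} ∧ dx_{(c)} with (a < b < c) sorted:
  d(-3*x^2 - 2*y^2) includes (∂/∂y)(-3*x^2 - 2*y^2) dy = (-4*y) dy, which multiplied by dx ∧ dz gives (4*y) dx ∧ dy ∧ dz
Collecting like 3-forms: d(omega) = (4*y) dx ∧ dy ∧ dz.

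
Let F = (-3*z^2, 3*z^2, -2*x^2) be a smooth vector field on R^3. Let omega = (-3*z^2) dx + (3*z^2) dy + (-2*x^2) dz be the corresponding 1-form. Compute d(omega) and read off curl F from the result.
d(omega) = (-6*z) dy ∧ dz + (4*x - 6*z) dz ∧ dx + (0) dx ∧ dy; curl F = (-6*z, 4*x - 6*z, 0)

d omega = sum_{i<j} (∂f_j/∂x_i - ∂f_i/∂x_j) dx_i ∧ dx_j. Under the identification (dy ∧ dz, dz ∧ dx, dx ∧ dy) ↔ (e_x, e_y, e_z), the coefficients are exactly the components of curl F. Compute:
  ∂R/∂y - ∂Q/∂z = (0) - (6*z) = -6*z
  ∂P/∂z - ∂R/∂x = (-6*z) - (-4*x) = 4*x - 6*z
  ∂Q/∂x - ∂P/∂y = (0) - (0) = 0.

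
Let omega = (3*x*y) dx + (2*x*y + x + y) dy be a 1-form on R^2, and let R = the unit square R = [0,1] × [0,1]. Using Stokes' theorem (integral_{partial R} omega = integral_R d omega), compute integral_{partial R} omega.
integral_(partial R) omega = 1/2

Stokes: integral_partial_R omega = integral_R d omega with d omega = (∂Q/∂x - ∂P/∂y) dx ∧ dy.
  ∂Q/∂x = 2*y + 1
  ∂P/∂y = 3*x
  integrand = ∂Q/∂x - ∂P/∂y = -3*x + 2*y + 1.
Integrating over R: integral_0^1 integral_0^1 (-3*x + 2*y + 1) dx dy = 1/2.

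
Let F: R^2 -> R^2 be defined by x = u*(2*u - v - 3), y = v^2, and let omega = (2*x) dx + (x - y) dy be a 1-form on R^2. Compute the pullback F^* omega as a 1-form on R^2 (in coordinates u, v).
F^* omega = (2*u*(8*u^2 - 6*u*v - 18*u + v^2 + 6*v + 9)) du + (-4*u^3 + 6*u^2*v + 6*u^2 - 2*u*v^2 - 6*u*v - 2*v^3) dv

Using F^*(f dg) = (f ∘ F) d(g ∘ F), substitute each coordinate x_i by F_i(u, v) in f_i, and replace dx_i by d F_i = (∂F_i/∂u) du + (∂F_i/∂v) dv.
  For the x component: f_1(F) = 2*u*(2*u - v - 3); d F_1 = (4*u - v - 3) du + (-u) dv
  For the y component: f_2(F) = 2*u^2 - u*v - 3*u - v^2; d F_2 = (0) du + (2*v) dv
Combining and collecting du, dv coefficients:
  coeff of du: 2*u*(8*u^2 - 6*u*v - 18*u + v^2 + 6*v + 9)
  coeff of dv: -4*u^3 + 6*u^2*v + 6*u^2 - 2*u*v^2 - 6*u*v - 2*v^3
F^* omega = (2*u*(8*u^2 - 6*u*v - 18*u + v^2 + 6*v + 9)) du + (-4*u^3 + 6*u^2*v + 6*u^2 - 2*u*v^2 - 6*u*v - 2*v^3) dv.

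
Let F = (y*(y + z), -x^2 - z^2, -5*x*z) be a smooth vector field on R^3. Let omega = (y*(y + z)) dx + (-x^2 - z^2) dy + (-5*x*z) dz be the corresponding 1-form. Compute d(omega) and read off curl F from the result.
d(omega) = (2*z) dy ∧ dz + (y + 5*z) dz ∧ dx + (-2*x - 2*y - z) dx ∧ dy; curl F = (2*z, y + 5*z, -2*x - 2*y - z)

d omega = sum_{i<j} (∂f_j/∂x_i - ∂f_i/∂x_j) dx_i ∧ dx_j. Under the identification (dy ∧ dz, dz ∧ dx, dx ∧ dy) ↔ (e_x, e_y, e_z), the coefficients are exactly the components of curl F. Compute:
  ∂R/∂y - ∂Q/∂z = (0) - (-2*z) = 2*z
  ∂P/∂z - ∂R/∂x = (y) - (-5*z) = y + 5*z
  ∂Q/∂x - ∂P/∂y = (-2*x) - (2*y + z) = -2*x - 2*y - z.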